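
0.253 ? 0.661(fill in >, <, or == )<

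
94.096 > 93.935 True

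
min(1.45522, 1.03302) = 1.03302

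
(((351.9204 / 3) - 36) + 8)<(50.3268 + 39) True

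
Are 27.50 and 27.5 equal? Yes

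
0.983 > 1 False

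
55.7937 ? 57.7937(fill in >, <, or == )<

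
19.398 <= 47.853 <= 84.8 True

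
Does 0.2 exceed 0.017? Yes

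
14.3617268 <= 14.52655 True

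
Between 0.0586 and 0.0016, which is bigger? 0.0586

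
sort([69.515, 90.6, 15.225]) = [15.225, 69.515, 90.6]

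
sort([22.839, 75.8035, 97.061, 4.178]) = [4.178, 22.839, 75.8035, 97.061]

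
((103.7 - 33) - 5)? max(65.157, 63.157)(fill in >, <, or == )>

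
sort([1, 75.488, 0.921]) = [0.921, 1, 75.488]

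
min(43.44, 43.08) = 43.08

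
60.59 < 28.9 False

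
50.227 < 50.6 True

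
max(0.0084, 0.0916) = 0.0916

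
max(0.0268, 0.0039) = 0.0268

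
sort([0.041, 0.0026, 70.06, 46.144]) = [0.0026, 0.041, 46.144, 70.06]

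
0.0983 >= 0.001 True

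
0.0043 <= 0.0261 True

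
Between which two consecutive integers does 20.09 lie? 20 and 21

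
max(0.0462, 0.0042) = 0.0462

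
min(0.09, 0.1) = 0.09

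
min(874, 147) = 147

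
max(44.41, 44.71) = 44.71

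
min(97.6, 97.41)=97.41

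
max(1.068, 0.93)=1.068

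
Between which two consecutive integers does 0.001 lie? 0 and 1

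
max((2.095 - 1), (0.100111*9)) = 1.095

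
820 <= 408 False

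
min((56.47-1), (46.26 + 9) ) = 55.26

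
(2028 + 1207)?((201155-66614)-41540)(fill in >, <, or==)<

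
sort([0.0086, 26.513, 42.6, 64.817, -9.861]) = [-9.861, 0.0086, 26.513, 42.6, 64.817]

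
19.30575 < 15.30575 False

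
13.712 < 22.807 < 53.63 True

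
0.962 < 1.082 True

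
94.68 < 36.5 False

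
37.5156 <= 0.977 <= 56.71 False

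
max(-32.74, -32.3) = -32.3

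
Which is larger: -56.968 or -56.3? -56.3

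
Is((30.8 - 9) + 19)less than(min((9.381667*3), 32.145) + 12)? No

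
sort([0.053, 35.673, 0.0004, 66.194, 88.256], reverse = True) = [88.256, 66.194, 35.673, 0.053, 0.0004]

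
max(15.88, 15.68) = 15.88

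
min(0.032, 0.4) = 0.032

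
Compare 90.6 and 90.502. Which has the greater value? 90.6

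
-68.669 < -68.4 True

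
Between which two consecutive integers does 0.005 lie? 0 and 1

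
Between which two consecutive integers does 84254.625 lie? 84254 and 84255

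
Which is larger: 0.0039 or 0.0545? 0.0545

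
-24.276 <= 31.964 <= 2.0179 False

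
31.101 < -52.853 False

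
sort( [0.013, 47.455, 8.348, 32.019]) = [0.013, 8.348, 32.019, 47.455]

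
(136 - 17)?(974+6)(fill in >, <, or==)<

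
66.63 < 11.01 False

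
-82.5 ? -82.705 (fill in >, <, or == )>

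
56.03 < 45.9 False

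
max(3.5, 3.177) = 3.5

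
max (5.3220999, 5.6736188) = 5.6736188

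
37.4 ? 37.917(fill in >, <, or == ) <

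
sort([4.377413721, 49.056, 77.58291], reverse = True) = [77.58291, 49.056, 4.377413721]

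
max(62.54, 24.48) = 62.54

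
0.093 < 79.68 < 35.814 False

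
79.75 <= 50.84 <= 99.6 False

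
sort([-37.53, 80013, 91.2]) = [-37.53, 91.2, 80013]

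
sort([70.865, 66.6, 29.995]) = [29.995, 66.6, 70.865]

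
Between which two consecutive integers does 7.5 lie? 7 and 8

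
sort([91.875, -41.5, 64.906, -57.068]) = [-57.068, -41.5, 64.906, 91.875]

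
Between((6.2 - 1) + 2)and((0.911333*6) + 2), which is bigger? ((0.911333*6) + 2)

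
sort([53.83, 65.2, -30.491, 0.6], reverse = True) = [65.2, 53.83, 0.6, -30.491]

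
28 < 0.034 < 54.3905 False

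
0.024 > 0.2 False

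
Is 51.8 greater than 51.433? Yes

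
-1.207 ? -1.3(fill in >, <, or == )>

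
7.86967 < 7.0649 False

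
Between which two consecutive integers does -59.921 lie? -60 and -59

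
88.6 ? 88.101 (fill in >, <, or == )>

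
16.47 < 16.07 False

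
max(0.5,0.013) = 0.5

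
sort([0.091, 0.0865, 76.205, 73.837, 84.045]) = [0.0865, 0.091, 73.837, 76.205, 84.045]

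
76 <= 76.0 True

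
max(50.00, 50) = 50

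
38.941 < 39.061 True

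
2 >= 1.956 True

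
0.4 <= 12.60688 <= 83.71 True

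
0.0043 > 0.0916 False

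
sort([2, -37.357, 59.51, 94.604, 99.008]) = [-37.357, 2, 59.51, 94.604, 99.008]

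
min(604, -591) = -591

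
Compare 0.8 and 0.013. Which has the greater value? 0.8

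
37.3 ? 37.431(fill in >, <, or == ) <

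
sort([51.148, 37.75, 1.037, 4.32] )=[1.037, 4.32, 37.75, 51.148]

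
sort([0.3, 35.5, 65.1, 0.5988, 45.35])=[0.3, 0.5988, 35.5, 45.35, 65.1]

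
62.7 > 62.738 False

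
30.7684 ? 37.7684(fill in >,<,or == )<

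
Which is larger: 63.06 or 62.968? 63.06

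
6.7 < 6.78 True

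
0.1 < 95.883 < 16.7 False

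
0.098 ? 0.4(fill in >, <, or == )<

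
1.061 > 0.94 True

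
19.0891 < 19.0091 False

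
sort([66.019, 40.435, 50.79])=[40.435, 50.79, 66.019]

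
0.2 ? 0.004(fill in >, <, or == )>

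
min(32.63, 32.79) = 32.63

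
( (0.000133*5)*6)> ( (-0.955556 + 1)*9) False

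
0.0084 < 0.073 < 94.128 True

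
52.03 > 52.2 False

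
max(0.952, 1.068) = 1.068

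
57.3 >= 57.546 False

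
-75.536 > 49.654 False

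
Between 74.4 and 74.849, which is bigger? 74.849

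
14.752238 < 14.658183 False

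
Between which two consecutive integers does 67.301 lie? 67 and 68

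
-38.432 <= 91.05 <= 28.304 False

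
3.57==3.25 False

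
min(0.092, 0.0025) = 0.0025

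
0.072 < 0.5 True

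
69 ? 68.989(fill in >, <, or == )>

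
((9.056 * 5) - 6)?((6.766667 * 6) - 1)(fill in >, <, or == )<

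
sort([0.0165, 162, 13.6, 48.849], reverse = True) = [162, 48.849, 13.6, 0.0165]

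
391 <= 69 False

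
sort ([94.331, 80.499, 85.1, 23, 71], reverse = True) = [94.331, 85.1, 80.499, 71, 23]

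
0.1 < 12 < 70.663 True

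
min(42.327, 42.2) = 42.2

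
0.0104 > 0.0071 True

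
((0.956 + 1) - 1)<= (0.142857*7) True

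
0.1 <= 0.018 False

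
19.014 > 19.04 False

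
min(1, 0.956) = 0.956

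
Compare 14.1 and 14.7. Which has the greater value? 14.7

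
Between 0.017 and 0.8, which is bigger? 0.8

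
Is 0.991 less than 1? Yes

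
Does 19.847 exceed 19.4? Yes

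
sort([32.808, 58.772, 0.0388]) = [0.0388, 32.808, 58.772]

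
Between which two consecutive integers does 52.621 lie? 52 and 53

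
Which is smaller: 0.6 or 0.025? 0.025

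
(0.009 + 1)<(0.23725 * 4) False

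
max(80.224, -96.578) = 80.224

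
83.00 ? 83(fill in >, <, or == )==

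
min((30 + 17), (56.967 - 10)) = 46.967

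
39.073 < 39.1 True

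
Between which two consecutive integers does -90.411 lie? -91 and -90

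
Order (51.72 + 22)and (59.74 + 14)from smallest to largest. (51.72 + 22), (59.74 + 14)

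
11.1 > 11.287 False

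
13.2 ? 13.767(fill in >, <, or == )<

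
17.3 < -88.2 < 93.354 False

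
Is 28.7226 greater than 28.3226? Yes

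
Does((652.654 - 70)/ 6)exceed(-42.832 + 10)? Yes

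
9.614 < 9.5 False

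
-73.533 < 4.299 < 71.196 True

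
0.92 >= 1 False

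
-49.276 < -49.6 False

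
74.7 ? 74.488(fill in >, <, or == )>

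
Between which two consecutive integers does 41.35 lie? 41 and 42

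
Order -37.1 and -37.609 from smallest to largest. -37.609,-37.1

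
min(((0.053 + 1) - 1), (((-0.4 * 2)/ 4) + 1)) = 0.053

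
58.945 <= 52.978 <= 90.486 False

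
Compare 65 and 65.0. They are equal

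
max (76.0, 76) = 76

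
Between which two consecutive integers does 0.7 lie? 0 and 1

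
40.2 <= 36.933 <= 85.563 False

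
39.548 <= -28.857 False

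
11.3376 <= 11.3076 False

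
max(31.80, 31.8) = 31.8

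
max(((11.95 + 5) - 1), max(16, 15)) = 16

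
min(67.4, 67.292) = 67.292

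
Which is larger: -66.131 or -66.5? -66.131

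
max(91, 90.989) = 91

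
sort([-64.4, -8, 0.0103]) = [-64.4, -8, 0.0103]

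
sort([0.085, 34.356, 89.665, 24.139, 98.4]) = [0.085, 24.139, 34.356, 89.665, 98.4]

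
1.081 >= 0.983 True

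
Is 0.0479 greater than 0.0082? Yes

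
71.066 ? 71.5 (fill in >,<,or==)<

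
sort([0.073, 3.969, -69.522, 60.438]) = [-69.522, 0.073, 3.969, 60.438]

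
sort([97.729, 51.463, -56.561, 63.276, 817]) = [-56.561, 51.463, 63.276, 97.729, 817]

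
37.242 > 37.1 True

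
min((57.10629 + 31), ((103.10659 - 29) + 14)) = 88.10629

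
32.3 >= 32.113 True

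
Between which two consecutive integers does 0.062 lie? 0 and 1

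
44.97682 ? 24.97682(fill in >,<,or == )>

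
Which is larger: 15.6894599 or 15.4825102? 15.6894599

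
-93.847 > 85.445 False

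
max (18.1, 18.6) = 18.6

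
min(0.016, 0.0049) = 0.0049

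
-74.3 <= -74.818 False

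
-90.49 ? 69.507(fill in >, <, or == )<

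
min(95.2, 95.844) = 95.2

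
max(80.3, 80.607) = 80.607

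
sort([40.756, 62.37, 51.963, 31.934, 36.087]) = [31.934, 36.087, 40.756, 51.963, 62.37]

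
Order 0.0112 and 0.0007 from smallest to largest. 0.0007, 0.0112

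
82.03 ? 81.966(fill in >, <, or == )>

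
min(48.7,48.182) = 48.182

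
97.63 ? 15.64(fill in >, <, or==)>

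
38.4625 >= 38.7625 False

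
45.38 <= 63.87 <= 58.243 False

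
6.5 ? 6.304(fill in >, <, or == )>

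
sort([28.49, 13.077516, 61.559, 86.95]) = [13.077516, 28.49, 61.559, 86.95]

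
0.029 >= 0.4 False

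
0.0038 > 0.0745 False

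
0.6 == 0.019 False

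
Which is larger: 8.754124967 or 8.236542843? 8.754124967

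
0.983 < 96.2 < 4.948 False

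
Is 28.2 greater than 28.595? No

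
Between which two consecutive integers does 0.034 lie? 0 and 1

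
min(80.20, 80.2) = 80.20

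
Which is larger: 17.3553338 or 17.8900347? 17.8900347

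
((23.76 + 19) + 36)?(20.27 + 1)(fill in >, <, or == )>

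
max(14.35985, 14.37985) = 14.37985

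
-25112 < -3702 True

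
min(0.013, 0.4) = 0.013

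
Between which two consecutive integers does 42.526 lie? 42 and 43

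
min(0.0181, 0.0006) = 0.0006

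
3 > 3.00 False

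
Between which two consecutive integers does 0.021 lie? 0 and 1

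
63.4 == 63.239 False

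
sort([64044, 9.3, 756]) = [9.3, 756, 64044]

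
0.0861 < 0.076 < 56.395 False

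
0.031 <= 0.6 True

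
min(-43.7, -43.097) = -43.7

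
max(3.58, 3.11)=3.58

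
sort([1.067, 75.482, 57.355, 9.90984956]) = [1.067, 9.90984956, 57.355, 75.482]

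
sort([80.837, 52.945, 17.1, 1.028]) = [1.028, 17.1, 52.945, 80.837]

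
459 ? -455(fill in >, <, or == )>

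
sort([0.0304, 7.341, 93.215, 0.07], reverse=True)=[93.215, 7.341, 0.07, 0.0304]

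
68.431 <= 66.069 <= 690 False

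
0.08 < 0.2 True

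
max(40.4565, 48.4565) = 48.4565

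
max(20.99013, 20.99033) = 20.99033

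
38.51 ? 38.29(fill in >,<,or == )>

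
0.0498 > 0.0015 True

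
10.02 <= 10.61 True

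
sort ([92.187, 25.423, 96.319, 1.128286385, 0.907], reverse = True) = [96.319, 92.187, 25.423, 1.128286385, 0.907]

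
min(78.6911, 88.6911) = 78.6911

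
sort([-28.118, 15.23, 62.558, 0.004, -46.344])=[-46.344, -28.118, 0.004, 15.23, 62.558]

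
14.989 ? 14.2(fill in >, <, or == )>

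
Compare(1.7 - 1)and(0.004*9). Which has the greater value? (1.7 - 1)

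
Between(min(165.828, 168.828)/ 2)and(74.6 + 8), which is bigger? (min(165.828, 168.828)/ 2)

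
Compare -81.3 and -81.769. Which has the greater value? -81.3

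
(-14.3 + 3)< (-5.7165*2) False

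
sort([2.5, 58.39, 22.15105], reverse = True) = [58.39, 22.15105, 2.5]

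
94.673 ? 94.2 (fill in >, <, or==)>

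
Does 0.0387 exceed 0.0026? Yes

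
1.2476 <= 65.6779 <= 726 True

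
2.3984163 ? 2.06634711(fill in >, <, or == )>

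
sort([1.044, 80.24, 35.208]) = [1.044, 35.208, 80.24]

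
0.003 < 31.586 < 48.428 True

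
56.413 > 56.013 True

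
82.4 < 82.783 True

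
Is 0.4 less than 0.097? No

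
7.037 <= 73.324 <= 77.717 True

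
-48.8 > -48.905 True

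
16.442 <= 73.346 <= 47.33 False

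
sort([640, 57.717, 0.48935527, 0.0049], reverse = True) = [640, 57.717, 0.48935527, 0.0049]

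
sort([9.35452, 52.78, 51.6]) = [9.35452, 51.6, 52.78]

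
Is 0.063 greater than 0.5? No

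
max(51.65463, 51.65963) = 51.65963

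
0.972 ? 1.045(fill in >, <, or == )<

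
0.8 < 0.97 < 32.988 True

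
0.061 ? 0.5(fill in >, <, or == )<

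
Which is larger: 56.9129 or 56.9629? 56.9629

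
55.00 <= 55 True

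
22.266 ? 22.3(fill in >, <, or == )<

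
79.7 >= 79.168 True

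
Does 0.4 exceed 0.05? Yes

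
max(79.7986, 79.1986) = 79.7986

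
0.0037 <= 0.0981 True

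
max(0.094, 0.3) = 0.3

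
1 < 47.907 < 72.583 True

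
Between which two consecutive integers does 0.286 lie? 0 and 1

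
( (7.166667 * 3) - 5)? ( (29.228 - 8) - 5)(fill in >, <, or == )>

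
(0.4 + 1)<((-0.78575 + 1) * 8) True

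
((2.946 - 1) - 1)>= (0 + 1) False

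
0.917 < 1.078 True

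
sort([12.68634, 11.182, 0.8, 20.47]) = [0.8, 11.182, 12.68634, 20.47]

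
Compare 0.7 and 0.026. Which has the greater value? 0.7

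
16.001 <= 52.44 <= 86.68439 True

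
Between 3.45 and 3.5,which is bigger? 3.5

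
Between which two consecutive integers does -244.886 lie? -245 and -244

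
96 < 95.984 False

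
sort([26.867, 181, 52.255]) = [26.867, 52.255, 181]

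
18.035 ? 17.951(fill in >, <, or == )>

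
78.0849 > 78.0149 True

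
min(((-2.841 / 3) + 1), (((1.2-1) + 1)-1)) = 0.053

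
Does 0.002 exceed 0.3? No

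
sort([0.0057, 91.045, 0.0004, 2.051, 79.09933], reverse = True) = [91.045, 79.09933, 2.051, 0.0057, 0.0004]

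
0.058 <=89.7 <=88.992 False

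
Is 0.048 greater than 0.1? No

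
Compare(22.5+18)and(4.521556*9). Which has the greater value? (4.521556*9)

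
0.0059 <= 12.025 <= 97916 True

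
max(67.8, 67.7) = 67.8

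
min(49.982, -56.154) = -56.154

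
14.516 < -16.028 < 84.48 False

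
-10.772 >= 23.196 False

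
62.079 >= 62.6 False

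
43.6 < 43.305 False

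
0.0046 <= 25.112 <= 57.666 True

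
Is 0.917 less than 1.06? Yes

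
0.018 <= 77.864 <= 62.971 False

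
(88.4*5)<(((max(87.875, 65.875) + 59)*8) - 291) True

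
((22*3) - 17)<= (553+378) True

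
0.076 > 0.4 False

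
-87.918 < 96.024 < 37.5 False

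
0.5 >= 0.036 True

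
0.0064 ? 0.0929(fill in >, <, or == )<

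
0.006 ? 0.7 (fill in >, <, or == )<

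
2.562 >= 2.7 False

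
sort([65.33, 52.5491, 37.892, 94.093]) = [37.892, 52.5491, 65.33, 94.093]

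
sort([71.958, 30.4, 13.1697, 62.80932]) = [13.1697, 30.4, 62.80932, 71.958]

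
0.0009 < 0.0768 True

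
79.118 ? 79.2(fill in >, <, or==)<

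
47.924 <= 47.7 False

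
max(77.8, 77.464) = 77.8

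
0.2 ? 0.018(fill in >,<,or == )>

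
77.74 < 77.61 False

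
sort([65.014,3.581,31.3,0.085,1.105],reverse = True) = [65.014,31.3,3.581,1.105,0.085]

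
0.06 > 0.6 False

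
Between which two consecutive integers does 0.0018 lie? 0 and 1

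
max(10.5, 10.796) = 10.796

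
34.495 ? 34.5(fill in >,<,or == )<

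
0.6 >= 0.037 True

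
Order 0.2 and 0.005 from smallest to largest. 0.005, 0.2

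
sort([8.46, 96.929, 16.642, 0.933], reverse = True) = [96.929, 16.642, 8.46, 0.933]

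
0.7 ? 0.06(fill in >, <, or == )>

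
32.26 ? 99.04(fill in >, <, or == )<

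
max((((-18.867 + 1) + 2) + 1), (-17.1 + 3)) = -14.1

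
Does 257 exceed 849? No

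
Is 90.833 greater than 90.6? Yes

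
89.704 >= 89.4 True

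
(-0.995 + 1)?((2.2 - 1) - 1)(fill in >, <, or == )<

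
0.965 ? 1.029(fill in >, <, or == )<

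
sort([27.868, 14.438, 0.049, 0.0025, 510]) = [0.0025, 0.049, 14.438, 27.868, 510]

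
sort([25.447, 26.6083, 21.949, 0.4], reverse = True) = [26.6083, 25.447, 21.949, 0.4]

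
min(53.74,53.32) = 53.32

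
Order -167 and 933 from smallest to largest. -167, 933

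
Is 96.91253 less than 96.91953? Yes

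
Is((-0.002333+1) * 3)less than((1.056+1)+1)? Yes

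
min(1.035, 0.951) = 0.951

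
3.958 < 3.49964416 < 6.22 False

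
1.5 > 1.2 True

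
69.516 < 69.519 True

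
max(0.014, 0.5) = 0.5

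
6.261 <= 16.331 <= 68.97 True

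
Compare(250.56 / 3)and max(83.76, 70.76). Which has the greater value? max(83.76, 70.76)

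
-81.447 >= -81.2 False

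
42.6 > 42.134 True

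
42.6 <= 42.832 True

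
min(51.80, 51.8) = 51.80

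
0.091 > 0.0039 True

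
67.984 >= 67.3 True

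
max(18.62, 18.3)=18.62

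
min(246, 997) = 246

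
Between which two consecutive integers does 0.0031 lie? 0 and 1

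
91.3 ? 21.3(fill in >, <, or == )>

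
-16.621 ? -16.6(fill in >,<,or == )<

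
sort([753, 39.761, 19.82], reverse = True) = [753, 39.761, 19.82]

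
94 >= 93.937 True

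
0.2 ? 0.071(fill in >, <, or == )>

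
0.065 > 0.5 False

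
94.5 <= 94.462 False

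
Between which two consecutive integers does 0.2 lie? 0 and 1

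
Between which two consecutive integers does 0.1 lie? 0 and 1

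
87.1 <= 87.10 True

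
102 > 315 False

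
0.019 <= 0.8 True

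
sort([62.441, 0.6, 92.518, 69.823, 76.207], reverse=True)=[92.518, 76.207, 69.823, 62.441, 0.6]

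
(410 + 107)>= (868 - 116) False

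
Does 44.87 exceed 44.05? Yes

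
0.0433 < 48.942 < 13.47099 False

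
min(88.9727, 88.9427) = 88.9427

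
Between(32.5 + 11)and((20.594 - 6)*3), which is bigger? ((20.594 - 6)*3)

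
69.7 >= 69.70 True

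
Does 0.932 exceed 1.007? No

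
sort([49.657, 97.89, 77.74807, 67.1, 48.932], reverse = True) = [97.89, 77.74807, 67.1, 49.657, 48.932]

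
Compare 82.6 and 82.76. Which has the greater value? 82.76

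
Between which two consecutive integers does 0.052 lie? 0 and 1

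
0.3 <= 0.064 False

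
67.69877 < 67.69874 False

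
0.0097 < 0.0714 True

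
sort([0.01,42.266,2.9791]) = [0.01,2.9791,42.266]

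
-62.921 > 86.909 False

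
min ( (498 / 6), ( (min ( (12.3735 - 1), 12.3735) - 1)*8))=82.988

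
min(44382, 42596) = 42596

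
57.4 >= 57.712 False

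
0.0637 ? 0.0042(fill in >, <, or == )>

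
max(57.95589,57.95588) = 57.95589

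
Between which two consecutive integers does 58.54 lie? 58 and 59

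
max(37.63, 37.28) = 37.63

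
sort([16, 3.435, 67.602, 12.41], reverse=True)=[67.602, 16, 12.41, 3.435]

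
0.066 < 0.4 True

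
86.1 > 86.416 False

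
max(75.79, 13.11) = 75.79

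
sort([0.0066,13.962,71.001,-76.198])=[-76.198,0.0066,13.962,71.001]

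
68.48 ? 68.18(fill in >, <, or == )>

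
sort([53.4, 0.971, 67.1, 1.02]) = [0.971, 1.02, 53.4, 67.1]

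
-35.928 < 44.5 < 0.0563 False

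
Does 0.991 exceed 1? No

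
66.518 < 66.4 False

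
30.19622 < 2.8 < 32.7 False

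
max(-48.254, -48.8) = -48.254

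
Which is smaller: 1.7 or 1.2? 1.2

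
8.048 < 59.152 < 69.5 True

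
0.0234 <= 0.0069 False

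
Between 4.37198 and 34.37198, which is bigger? 34.37198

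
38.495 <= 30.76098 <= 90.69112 False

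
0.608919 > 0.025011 True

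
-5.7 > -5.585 False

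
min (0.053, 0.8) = 0.053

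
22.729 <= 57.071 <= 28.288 False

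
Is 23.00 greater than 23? No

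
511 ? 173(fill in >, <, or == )>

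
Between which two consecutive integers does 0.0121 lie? 0 and 1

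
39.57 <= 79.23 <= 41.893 False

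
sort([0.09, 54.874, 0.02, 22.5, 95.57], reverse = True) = [95.57, 54.874, 22.5, 0.09, 0.02]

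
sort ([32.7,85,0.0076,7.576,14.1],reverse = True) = [85,32.7,14.1,7.576,0.0076]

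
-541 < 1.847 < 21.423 True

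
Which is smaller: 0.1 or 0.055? 0.055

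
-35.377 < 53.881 True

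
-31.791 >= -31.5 False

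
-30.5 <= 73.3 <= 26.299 False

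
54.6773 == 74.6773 False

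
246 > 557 False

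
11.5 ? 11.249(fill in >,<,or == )>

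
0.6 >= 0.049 True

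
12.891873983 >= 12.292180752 True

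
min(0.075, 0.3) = 0.075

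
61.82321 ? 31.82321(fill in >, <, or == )>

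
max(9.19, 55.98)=55.98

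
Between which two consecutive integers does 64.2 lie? 64 and 65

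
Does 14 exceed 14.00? No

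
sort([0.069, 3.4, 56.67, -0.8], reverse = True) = [56.67, 3.4, 0.069, -0.8]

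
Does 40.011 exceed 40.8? No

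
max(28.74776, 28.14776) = 28.74776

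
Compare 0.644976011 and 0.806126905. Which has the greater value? 0.806126905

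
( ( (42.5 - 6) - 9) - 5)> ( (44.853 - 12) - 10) False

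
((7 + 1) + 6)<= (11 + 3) True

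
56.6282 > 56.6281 True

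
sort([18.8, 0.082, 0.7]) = [0.082, 0.7, 18.8]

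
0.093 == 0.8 False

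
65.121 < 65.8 True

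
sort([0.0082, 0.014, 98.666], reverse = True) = [98.666, 0.014, 0.0082]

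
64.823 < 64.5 False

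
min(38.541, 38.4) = 38.4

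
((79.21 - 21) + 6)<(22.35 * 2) False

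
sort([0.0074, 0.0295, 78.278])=[0.0074, 0.0295, 78.278]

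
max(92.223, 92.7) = 92.7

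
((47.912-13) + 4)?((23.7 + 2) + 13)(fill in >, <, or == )>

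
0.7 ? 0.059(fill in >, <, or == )>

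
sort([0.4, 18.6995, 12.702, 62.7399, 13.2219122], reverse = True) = [62.7399, 18.6995, 13.2219122, 12.702, 0.4]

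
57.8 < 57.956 True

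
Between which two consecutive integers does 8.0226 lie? 8 and 9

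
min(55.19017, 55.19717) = 55.19017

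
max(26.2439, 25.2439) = 26.2439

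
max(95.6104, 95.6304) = 95.6304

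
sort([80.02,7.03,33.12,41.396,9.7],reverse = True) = [80.02,41.396,33.12,9.7,7.03]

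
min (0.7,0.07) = 0.07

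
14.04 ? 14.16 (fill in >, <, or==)<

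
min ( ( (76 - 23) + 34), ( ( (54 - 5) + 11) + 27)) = 87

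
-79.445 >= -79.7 True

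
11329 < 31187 True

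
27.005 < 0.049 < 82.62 False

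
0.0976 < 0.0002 False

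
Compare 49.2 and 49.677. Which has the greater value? 49.677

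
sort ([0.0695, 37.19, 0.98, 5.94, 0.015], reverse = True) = [37.19, 5.94, 0.98, 0.0695, 0.015]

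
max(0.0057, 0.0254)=0.0254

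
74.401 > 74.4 True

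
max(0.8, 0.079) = 0.8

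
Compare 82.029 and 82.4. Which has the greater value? 82.4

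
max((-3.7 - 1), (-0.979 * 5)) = -4.7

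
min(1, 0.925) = 0.925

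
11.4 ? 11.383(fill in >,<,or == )>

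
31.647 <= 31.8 True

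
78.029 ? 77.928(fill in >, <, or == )>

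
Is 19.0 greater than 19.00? No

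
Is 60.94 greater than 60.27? Yes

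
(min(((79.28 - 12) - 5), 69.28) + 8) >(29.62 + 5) True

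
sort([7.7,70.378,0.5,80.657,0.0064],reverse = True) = [80.657,70.378,7.7,0.5,0.0064]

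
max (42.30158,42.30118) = 42.30158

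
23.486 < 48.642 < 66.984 True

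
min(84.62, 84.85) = 84.62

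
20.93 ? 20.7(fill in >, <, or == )>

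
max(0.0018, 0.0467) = 0.0467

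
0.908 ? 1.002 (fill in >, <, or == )<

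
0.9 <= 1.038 True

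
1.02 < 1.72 True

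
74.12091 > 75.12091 False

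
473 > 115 True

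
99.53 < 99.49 False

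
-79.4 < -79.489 False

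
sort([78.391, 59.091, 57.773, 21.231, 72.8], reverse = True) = [78.391, 72.8, 59.091, 57.773, 21.231]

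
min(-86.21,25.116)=-86.21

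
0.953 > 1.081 False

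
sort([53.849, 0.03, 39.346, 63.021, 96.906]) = [0.03, 39.346, 53.849, 63.021, 96.906]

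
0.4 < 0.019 False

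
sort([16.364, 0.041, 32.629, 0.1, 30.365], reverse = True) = [32.629, 30.365, 16.364, 0.1, 0.041]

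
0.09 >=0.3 False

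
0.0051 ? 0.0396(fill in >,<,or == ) <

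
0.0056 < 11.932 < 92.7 True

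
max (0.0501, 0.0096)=0.0501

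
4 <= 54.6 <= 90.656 True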